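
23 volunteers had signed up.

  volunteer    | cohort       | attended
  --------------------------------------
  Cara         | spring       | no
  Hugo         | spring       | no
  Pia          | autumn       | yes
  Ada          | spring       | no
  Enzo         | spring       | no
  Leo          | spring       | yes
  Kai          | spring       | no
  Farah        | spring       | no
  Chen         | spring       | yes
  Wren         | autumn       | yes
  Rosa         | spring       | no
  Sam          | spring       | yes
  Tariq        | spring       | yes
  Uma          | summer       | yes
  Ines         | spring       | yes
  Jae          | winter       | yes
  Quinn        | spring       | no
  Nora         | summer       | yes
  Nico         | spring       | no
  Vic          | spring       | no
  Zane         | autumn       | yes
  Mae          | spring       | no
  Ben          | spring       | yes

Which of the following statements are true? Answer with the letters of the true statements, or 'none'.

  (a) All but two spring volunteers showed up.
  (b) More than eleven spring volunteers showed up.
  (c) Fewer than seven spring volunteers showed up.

|A| = 17, |A ∩ B| = 6, |A ∖ B| = 11.
(a) |A ∖ B| = 2: fails.
(b) |A ∩ B| > 11: fails.
(c) |A ∩ B| < 7: holds.

(c)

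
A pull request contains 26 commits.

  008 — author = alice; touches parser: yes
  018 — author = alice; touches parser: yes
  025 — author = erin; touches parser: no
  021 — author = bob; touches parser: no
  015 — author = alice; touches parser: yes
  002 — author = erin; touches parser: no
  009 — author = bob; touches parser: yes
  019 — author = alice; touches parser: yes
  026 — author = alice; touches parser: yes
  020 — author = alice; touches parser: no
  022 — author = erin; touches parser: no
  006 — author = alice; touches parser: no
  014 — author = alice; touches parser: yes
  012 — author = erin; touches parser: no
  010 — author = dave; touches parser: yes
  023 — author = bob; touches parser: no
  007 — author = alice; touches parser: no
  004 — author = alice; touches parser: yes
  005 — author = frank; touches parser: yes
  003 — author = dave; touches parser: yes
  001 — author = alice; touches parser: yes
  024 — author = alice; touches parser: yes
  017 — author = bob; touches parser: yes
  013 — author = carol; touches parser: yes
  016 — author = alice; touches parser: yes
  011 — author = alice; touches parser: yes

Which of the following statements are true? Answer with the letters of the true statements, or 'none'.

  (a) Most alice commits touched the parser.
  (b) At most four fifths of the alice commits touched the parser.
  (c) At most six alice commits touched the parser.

(a), (b)

|A| = 14, |A ∩ B| = 11, |A ∖ B| = 3.
(a) |A ∩ B| > |A ∖ B|: holds.
(b) |A ∩ B| / |A| ≤ 4/5: holds.
(c) |A ∩ B| ≤ 6: fails.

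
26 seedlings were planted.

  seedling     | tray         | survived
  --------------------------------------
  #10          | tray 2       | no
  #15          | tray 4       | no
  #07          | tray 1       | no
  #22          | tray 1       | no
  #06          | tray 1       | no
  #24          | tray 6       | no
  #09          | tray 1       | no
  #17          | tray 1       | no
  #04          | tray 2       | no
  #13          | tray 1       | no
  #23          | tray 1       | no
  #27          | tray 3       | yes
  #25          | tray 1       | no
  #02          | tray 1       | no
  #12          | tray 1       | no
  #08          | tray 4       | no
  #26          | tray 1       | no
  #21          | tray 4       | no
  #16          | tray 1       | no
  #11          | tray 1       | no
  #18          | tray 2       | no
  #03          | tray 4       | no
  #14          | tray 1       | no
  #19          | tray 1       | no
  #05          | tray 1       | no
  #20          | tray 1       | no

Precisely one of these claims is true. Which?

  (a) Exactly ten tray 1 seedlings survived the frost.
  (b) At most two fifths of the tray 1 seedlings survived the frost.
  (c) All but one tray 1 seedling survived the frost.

|A| = 17, |A ∩ B| = 0, |A ∖ B| = 17.
(a) requires |A ∩ B| = 10: false.
(b) requires |A ∩ B| / |A| ≤ 2/5: true.
(c) requires |A ∖ B| = 1: false.

(b)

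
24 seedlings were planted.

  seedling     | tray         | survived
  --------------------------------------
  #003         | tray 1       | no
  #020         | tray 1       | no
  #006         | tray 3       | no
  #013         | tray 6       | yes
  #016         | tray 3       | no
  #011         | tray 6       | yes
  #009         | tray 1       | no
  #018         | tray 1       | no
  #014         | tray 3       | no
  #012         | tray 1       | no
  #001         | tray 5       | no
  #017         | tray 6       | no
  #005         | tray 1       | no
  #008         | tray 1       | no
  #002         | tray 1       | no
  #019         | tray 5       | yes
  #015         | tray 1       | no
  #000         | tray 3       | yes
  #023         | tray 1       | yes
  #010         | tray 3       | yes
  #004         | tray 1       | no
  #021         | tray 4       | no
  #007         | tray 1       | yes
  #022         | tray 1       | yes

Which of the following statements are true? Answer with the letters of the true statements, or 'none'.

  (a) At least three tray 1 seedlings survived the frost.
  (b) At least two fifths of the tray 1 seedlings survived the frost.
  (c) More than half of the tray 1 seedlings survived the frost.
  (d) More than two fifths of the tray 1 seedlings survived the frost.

|A| = 13, |A ∩ B| = 3, |A ∖ B| = 10.
(a) |A ∩ B| ≥ 3: holds.
(b) |A ∩ B| / |A| ≥ 2/5: fails.
(c) |A ∩ B| > |A ∖ B|: fails.
(d) |A ∩ B| / |A| > 2/5: fails.

(a)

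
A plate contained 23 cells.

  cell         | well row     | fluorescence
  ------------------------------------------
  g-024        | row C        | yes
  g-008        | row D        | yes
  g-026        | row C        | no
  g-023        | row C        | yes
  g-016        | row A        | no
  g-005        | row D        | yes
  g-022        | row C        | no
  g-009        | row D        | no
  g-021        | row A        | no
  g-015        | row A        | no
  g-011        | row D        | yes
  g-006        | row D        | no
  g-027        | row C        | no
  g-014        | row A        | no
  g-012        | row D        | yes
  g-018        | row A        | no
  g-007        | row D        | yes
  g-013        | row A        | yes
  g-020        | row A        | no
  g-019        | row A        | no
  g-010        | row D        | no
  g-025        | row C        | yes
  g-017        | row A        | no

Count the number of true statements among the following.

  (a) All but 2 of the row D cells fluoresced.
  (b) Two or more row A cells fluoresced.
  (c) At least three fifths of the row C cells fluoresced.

0

(a) row D: |A| = 8, |A ∩ B| = 5; needs |A ∖ B| = 2 — false.
(b) row A: |A| = 9, |A ∩ B| = 1; needs |A ∩ B| ≥ 2 — false.
(c) row C: |A| = 6, |A ∩ B| = 3; needs |A ∩ B| / |A| ≥ 3/5 — false.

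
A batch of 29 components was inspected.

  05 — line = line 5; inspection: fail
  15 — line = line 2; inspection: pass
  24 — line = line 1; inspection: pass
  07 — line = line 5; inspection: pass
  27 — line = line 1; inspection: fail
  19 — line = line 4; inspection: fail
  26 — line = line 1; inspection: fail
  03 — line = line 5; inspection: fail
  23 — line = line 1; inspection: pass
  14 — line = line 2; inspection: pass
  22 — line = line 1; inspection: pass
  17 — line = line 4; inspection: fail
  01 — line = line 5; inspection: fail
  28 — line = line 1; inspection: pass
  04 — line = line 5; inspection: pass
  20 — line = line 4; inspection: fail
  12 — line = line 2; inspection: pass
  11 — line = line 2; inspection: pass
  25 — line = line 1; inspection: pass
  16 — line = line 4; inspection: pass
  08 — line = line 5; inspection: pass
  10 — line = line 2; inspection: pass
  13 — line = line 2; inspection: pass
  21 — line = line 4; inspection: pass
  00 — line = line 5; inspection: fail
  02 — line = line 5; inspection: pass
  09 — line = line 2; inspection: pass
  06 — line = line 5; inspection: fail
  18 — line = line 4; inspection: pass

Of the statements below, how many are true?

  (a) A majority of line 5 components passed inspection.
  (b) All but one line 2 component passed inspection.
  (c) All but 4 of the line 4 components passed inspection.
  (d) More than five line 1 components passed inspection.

0

(a) line 5: |A| = 9, |A ∩ B| = 4; needs |A ∩ B| > |A ∖ B| — false.
(b) line 2: |A| = 7, |A ∩ B| = 7; needs |A ∖ B| = 1 — false.
(c) line 4: |A| = 6, |A ∩ B| = 3; needs |A ∖ B| = 4 — false.
(d) line 1: |A| = 7, |A ∩ B| = 5; needs |A ∩ B| > 5 — false.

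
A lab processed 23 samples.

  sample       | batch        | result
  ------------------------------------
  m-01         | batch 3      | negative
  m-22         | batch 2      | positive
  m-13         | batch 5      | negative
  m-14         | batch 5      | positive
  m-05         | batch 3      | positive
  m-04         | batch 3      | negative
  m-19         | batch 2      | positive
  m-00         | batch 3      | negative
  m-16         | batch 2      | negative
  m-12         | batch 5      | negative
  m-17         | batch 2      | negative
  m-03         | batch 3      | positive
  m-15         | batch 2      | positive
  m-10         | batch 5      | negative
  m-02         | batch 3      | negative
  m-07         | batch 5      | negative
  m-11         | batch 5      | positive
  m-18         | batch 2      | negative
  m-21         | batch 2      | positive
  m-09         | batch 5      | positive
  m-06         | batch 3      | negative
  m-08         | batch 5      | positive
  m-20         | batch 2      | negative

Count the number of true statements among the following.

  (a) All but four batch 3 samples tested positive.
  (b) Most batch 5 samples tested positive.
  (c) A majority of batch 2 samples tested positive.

(a) batch 3: |A| = 7, |A ∩ B| = 2; needs |A ∖ B| = 4 — false.
(b) batch 5: |A| = 8, |A ∩ B| = 4; needs |A ∩ B| > |A ∖ B| — false.
(c) batch 2: |A| = 8, |A ∩ B| = 4; needs |A ∩ B| > |A ∖ B| — false.

0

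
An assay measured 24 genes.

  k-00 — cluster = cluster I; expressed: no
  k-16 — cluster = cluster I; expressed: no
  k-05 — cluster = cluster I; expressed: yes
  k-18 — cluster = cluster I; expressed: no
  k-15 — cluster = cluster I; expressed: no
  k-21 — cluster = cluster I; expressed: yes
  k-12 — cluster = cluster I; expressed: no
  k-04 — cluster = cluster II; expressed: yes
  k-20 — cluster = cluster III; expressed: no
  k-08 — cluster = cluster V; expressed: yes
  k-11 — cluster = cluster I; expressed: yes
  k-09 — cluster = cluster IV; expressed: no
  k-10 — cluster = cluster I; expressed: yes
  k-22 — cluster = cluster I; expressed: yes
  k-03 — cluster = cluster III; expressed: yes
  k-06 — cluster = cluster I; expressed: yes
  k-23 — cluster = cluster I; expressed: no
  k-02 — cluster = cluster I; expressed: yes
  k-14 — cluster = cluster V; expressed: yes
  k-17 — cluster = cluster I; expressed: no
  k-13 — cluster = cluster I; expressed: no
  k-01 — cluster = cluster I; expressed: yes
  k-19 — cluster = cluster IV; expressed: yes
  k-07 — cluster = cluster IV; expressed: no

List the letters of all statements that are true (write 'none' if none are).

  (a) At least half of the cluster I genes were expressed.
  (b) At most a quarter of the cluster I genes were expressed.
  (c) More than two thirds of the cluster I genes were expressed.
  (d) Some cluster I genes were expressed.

|A| = 16, |A ∩ B| = 8, |A ∖ B| = 8.
(a) |A ∩ B| ≥ |A ∖ B|: holds.
(b) |A ∩ B| / |A| ≤ 1/4: fails.
(c) |A ∩ B| / |A| > 2/3: fails.
(d) A ∩ B ≠ ∅ (|A ∩ B| ≥ 1): holds.

(a), (d)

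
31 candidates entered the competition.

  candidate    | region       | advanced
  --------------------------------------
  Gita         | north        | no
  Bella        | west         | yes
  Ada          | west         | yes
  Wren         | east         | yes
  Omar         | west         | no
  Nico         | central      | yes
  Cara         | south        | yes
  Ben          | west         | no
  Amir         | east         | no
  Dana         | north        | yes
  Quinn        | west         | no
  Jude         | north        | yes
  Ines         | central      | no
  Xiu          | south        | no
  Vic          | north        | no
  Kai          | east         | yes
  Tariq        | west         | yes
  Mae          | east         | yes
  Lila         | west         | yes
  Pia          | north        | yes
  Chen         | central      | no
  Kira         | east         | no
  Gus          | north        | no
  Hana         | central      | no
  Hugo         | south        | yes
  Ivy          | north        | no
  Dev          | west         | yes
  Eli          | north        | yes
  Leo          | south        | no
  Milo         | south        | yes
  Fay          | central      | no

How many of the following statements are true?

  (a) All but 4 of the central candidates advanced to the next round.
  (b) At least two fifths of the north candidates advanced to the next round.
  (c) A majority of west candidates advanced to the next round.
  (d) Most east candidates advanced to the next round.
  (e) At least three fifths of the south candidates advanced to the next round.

5

(a) central: |A| = 5, |A ∩ B| = 1; needs |A ∖ B| = 4 — true.
(b) north: |A| = 8, |A ∩ B| = 4; needs |A ∩ B| / |A| ≥ 2/5 — true.
(c) west: |A| = 8, |A ∩ B| = 5; needs |A ∩ B| > |A ∖ B| — true.
(d) east: |A| = 5, |A ∩ B| = 3; needs |A ∩ B| > |A ∖ B| — true.
(e) south: |A| = 5, |A ∩ B| = 3; needs |A ∩ B| / |A| ≥ 3/5 — true.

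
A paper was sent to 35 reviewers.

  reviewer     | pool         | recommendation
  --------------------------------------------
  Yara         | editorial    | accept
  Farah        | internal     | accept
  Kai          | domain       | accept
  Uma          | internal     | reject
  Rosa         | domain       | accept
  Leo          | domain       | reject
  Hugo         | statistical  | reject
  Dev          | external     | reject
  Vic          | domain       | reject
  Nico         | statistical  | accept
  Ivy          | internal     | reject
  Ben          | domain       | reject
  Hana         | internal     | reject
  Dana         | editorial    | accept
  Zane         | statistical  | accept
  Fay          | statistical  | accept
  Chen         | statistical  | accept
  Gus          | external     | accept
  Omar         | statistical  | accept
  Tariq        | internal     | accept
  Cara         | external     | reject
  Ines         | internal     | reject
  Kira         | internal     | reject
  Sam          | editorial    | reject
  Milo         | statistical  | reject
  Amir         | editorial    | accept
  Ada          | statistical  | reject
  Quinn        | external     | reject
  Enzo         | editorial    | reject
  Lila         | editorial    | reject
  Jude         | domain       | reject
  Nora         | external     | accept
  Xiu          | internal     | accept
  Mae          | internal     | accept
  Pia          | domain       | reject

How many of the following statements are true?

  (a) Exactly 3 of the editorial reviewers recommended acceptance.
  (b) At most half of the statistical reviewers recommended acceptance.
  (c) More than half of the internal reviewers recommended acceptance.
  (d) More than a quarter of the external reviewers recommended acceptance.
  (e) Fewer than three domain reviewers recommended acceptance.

(a) editorial: |A| = 6, |A ∩ B| = 3; needs |A ∩ B| = 3 — true.
(b) statistical: |A| = 8, |A ∩ B| = 5; needs |A ∩ B| ≤ |A ∖ B| — false.
(c) internal: |A| = 9, |A ∩ B| = 4; needs |A ∩ B| > |A ∖ B| — false.
(d) external: |A| = 5, |A ∩ B| = 2; needs |A ∩ B| / |A| > 1/4 — true.
(e) domain: |A| = 7, |A ∩ B| = 2; needs |A ∩ B| < 3 — true.

3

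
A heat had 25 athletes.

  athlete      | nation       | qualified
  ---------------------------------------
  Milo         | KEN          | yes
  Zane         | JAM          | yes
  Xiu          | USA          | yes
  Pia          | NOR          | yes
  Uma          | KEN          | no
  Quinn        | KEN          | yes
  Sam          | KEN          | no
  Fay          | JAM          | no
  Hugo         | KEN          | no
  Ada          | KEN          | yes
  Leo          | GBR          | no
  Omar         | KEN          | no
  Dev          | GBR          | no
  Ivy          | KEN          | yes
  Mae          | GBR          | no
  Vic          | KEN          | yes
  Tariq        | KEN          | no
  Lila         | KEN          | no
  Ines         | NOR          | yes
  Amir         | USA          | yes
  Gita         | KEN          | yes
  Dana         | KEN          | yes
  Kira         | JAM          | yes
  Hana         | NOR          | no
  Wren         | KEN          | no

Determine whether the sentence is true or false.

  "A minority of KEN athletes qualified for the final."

Truth condition: |A ∩ B| < |A ∖ B|.
A (the restrictor) = {Milo, Uma, Quinn, Sam, Hugo, Ada, Omar, Ivy, Vic, Tariq, Lila, Gita, Dana, Wren}, |A| = 14.
A ∩ B = {Milo, Quinn, Ada, Ivy, Vic, Gita, Dana}, so |A ∩ B| = 7.
A ∖ B = {Uma, Sam, Hugo, Omar, Tariq, Lila, Wren}, so |A ∖ B| = 7.
7 = 7, so the statement is false.

False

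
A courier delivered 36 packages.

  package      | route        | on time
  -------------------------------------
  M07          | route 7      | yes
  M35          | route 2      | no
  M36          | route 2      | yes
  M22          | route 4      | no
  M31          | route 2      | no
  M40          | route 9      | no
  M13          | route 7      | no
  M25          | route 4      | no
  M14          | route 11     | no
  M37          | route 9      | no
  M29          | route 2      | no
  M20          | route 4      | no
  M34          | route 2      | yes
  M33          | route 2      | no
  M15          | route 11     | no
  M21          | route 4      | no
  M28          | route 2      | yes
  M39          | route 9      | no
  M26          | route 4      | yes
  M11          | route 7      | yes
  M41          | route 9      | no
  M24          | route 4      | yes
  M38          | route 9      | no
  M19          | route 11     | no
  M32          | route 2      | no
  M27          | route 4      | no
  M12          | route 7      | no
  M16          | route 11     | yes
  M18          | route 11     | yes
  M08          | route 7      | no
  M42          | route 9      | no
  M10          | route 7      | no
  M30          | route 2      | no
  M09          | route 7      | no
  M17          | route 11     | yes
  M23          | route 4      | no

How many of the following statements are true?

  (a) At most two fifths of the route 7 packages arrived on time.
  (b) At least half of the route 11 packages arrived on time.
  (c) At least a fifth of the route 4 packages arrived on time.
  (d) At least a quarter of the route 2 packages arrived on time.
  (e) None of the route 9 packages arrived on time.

(a) route 7: |A| = 7, |A ∩ B| = 2; needs |A ∩ B| / |A| ≤ 2/5 — true.
(b) route 11: |A| = 6, |A ∩ B| = 3; needs |A ∩ B| ≥ |A ∖ B| — true.
(c) route 4: |A| = 8, |A ∩ B| = 2; needs |A ∩ B| / |A| ≥ 1/5 — true.
(d) route 2: |A| = 9, |A ∩ B| = 3; needs |A ∩ B| / |A| ≥ 1/4 — true.
(e) route 9: |A| = 6, |A ∩ B| = 0; needs A ∩ B = ∅ (|A ∩ B| = 0) — true.

5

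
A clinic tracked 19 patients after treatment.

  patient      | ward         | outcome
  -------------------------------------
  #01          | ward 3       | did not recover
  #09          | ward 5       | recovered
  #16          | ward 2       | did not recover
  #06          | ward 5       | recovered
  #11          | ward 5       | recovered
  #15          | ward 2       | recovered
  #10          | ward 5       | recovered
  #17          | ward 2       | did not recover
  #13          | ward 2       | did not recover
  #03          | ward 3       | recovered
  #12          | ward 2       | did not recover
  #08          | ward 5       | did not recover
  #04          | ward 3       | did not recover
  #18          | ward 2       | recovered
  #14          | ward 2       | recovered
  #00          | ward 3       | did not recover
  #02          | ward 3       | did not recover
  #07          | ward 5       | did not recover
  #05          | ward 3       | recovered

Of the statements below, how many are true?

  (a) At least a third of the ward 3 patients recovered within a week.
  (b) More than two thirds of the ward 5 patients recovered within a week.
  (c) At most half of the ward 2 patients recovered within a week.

(a) ward 3: |A| = 6, |A ∩ B| = 2; needs |A ∩ B| / |A| ≥ 1/3 — true.
(b) ward 5: |A| = 6, |A ∩ B| = 4; needs |A ∩ B| / |A| > 2/3 — false.
(c) ward 2: |A| = 7, |A ∩ B| = 3; needs |A ∩ B| ≤ |A ∖ B| — true.

2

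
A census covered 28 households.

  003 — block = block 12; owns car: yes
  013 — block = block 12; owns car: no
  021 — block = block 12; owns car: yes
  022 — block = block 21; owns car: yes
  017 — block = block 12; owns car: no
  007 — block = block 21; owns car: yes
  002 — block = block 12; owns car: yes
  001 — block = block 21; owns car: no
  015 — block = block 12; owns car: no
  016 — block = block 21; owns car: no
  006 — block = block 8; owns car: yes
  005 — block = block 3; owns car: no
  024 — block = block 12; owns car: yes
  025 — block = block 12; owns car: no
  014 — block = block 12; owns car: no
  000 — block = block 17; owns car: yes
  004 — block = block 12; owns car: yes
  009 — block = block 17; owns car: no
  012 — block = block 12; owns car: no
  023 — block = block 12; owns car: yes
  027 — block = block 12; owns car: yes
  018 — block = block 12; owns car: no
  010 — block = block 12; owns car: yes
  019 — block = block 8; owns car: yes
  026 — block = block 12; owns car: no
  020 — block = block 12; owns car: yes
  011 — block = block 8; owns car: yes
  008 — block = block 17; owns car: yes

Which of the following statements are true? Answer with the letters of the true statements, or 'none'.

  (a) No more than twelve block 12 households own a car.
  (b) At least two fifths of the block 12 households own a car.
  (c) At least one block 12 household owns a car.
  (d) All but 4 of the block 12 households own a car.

|A| = 17, |A ∩ B| = 9, |A ∖ B| = 8.
(a) |A ∩ B| ≤ 12: holds.
(b) |A ∩ B| / |A| ≥ 2/5: holds.
(c) A ∩ B ≠ ∅ (|A ∩ B| ≥ 1): holds.
(d) |A ∖ B| = 4: fails.

(a), (b), (c)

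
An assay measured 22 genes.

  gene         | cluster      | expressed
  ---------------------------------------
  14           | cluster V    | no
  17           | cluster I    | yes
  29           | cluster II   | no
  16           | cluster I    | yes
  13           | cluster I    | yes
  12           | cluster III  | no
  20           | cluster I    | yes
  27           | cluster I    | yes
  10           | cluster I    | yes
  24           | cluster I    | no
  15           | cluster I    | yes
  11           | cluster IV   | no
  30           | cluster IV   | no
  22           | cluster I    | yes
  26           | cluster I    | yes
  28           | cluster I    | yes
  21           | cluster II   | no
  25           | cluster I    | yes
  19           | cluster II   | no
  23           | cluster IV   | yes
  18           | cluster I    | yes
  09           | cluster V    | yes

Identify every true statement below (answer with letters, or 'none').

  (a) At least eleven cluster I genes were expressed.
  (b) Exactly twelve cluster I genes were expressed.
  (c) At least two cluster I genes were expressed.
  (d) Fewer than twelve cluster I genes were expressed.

|A| = 13, |A ∩ B| = 12, |A ∖ B| = 1.
(a) |A ∩ B| ≥ 11: holds.
(b) |A ∩ B| = 12: holds.
(c) |A ∩ B| ≥ 2: holds.
(d) |A ∩ B| < 12: fails.

(a), (b), (c)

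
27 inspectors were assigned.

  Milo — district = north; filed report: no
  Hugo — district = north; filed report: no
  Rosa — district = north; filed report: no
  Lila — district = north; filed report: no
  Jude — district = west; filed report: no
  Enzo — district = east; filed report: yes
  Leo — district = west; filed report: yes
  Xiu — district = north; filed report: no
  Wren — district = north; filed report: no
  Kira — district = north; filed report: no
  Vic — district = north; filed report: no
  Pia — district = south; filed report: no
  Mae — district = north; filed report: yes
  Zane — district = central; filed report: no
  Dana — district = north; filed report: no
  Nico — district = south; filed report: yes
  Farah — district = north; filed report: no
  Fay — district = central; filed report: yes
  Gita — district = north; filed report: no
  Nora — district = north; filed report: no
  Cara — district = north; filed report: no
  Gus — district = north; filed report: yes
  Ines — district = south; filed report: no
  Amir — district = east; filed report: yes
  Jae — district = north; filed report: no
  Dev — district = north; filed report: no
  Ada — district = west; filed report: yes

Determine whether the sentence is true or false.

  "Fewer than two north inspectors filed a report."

False

'Fewer than two north inspectors filed a report' holds iff |A ∩ B| < 2.
|A| = 17, |A ∩ B| = 2, |A ∖ B| = 15.
|A ∩ B| = 2, so the statement is false.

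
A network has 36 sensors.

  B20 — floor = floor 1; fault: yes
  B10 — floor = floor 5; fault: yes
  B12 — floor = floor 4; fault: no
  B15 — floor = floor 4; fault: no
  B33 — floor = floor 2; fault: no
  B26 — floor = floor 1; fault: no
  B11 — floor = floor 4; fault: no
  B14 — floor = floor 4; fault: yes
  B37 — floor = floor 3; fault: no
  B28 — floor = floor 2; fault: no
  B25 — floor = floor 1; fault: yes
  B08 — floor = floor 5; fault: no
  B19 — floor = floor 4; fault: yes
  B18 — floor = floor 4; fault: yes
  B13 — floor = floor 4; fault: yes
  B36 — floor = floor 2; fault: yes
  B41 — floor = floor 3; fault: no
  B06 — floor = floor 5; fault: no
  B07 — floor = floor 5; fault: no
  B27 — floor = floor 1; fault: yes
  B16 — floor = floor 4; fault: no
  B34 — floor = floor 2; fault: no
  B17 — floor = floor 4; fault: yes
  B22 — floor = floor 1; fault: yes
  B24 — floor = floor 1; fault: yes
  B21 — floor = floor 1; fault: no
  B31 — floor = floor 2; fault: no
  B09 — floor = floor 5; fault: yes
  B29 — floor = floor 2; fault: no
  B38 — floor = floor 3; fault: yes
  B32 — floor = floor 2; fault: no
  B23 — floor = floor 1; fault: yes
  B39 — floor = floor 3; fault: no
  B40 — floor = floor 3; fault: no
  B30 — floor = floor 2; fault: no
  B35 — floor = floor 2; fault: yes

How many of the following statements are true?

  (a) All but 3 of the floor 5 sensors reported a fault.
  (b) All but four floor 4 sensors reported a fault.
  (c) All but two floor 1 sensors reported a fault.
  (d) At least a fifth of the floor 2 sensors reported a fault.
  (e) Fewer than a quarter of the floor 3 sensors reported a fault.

(a) floor 5: |A| = 5, |A ∩ B| = 2; needs |A ∖ B| = 3 — true.
(b) floor 4: |A| = 9, |A ∩ B| = 5; needs |A ∖ B| = 4 — true.
(c) floor 1: |A| = 8, |A ∩ B| = 6; needs |A ∖ B| = 2 — true.
(d) floor 2: |A| = 9, |A ∩ B| = 2; needs |A ∩ B| / |A| ≥ 1/5 — true.
(e) floor 3: |A| = 5, |A ∩ B| = 1; needs |A ∩ B| / |A| < 1/4 — true.

5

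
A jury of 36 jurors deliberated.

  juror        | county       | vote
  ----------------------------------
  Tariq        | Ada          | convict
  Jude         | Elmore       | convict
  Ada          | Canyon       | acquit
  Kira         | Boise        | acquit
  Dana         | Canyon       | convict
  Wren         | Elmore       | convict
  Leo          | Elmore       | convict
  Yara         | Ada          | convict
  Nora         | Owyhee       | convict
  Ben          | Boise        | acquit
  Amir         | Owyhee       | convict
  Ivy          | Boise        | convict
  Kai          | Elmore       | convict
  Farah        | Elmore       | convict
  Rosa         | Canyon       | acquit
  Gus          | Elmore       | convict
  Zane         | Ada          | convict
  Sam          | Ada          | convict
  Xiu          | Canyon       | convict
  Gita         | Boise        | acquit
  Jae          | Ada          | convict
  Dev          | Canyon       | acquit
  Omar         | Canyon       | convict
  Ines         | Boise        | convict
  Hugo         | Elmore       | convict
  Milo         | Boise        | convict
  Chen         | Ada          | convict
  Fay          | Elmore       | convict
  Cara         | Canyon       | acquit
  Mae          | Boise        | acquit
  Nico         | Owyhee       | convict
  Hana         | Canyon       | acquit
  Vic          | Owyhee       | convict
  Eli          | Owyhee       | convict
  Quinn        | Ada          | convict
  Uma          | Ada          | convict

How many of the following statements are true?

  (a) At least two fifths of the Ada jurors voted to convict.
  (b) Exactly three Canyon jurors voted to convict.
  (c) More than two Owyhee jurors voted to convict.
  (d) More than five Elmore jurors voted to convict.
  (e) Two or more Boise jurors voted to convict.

(a) Ada: |A| = 8, |A ∩ B| = 8; needs |A ∩ B| / |A| ≥ 2/5 — true.
(b) Canyon: |A| = 8, |A ∩ B| = 3; needs |A ∩ B| = 3 — true.
(c) Owyhee: |A| = 5, |A ∩ B| = 5; needs |A ∩ B| > 2 — true.
(d) Elmore: |A| = 8, |A ∩ B| = 8; needs |A ∩ B| > 5 — true.
(e) Boise: |A| = 7, |A ∩ B| = 3; needs |A ∩ B| ≥ 2 — true.

5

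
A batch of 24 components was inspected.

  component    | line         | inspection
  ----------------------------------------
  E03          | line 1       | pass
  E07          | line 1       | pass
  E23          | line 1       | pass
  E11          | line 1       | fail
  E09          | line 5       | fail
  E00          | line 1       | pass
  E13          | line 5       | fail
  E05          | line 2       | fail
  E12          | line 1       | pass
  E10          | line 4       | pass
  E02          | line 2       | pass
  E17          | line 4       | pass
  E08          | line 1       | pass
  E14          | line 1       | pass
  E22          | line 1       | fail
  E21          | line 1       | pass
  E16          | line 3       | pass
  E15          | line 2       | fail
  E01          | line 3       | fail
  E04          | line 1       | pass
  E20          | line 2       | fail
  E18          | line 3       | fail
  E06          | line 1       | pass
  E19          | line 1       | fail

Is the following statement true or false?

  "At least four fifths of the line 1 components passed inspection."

Truth condition: |A ∩ B| / |A| ≥ 4/5.
A (the restrictor) = {E03, E07, E23, E11, E00, E12, E08, E14, E22, E21, E04, E06, E19}, |A| = 13.
A ∩ B = {E03, E07, E23, E00, E12, E08, E14, E21, E04, E06}, so |A ∩ B| = 10.
A ∖ B = {E11, E22, E19}, so |A ∖ B| = 3.
|A ∩ B|/|A| = 10/13, so the statement is false.

False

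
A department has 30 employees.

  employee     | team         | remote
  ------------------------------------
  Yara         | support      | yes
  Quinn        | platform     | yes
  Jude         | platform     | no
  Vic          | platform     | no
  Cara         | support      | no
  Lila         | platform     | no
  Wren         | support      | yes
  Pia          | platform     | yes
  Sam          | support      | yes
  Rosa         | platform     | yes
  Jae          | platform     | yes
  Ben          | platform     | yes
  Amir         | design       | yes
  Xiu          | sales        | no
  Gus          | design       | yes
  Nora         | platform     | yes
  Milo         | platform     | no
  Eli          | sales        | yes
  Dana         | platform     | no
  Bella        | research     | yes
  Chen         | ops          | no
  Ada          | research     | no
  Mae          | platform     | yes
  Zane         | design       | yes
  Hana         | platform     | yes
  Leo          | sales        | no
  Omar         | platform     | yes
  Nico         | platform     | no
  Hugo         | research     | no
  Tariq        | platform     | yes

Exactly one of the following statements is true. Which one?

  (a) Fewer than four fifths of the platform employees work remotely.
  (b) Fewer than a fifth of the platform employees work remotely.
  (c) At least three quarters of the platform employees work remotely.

|A| = 16, |A ∩ B| = 10, |A ∖ B| = 6.
(a) requires |A ∩ B| / |A| < 4/5: true.
(b) requires |A ∩ B| / |A| < 1/5: false.
(c) requires |A ∩ B| / |A| ≥ 3/4: false.

(a)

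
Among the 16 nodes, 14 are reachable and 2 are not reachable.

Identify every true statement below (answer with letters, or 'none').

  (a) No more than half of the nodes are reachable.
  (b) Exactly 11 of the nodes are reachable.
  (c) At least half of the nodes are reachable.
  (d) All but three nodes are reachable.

(c)

|A| = 16, |A ∩ B| = 14, |A ∖ B| = 2.
(a) |A ∩ B| ≤ |A ∖ B|: fails.
(b) |A ∩ B| = 11: fails.
(c) |A ∩ B| ≥ |A ∖ B|: holds.
(d) |A ∖ B| = 3: fails.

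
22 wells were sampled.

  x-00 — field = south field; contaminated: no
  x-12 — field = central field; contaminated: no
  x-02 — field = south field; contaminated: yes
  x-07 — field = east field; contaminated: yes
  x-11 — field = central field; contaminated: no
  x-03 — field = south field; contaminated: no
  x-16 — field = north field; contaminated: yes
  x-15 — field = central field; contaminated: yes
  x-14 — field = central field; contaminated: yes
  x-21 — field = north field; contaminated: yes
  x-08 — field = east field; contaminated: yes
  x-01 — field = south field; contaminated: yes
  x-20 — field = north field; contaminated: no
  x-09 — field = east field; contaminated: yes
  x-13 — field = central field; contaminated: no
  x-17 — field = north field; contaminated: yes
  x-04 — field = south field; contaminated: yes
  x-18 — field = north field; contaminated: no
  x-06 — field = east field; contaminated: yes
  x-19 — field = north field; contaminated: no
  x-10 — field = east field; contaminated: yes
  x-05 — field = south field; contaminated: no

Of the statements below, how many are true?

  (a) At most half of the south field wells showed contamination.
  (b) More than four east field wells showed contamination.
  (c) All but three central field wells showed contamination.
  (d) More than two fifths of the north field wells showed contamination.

(a) south field: |A| = 6, |A ∩ B| = 3; needs |A ∩ B| ≤ |A ∖ B| — true.
(b) east field: |A| = 5, |A ∩ B| = 5; needs |A ∩ B| > 4 — true.
(c) central field: |A| = 5, |A ∩ B| = 2; needs |A ∖ B| = 3 — true.
(d) north field: |A| = 6, |A ∩ B| = 3; needs |A ∩ B| / |A| > 2/5 — true.

4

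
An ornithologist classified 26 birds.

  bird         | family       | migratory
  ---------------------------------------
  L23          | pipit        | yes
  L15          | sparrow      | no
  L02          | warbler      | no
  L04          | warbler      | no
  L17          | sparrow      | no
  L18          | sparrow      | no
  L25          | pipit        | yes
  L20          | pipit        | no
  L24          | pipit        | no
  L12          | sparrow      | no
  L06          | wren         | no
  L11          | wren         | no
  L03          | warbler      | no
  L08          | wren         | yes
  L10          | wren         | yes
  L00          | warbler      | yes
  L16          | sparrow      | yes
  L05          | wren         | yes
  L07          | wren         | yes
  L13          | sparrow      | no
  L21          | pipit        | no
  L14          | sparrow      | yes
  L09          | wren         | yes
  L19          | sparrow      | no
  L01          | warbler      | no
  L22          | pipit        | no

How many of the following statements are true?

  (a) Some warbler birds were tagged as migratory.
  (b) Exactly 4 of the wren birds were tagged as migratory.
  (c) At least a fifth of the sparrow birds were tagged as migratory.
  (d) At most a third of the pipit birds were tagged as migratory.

3

(a) warbler: |A| = 5, |A ∩ B| = 1; needs A ∩ B ≠ ∅ (|A ∩ B| ≥ 1) — true.
(b) wren: |A| = 7, |A ∩ B| = 5; needs |A ∩ B| = 4 — false.
(c) sparrow: |A| = 8, |A ∩ B| = 2; needs |A ∩ B| / |A| ≥ 1/5 — true.
(d) pipit: |A| = 6, |A ∩ B| = 2; needs |A ∩ B| / |A| ≤ 1/3 — true.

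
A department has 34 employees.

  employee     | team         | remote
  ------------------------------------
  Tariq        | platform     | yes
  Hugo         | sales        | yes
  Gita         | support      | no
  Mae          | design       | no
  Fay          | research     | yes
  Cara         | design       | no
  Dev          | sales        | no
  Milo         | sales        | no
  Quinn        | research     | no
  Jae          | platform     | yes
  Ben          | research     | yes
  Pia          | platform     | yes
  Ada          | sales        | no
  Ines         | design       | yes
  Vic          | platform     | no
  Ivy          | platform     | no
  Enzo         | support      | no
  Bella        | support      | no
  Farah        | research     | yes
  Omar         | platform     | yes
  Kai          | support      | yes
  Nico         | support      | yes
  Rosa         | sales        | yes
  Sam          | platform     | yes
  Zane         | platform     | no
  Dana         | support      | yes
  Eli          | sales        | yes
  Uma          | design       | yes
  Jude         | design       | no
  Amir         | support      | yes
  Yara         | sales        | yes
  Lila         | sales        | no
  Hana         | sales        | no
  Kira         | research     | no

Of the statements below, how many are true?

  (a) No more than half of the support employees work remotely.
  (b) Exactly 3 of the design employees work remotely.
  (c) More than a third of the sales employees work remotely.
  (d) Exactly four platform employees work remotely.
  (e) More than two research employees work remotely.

2

(a) support: |A| = 7, |A ∩ B| = 4; needs |A ∩ B| ≤ |A ∖ B| — false.
(b) design: |A| = 5, |A ∩ B| = 2; needs |A ∩ B| = 3 — false.
(c) sales: |A| = 9, |A ∩ B| = 4; needs |A ∩ B| / |A| > 1/3 — true.
(d) platform: |A| = 8, |A ∩ B| = 5; needs |A ∩ B| = 4 — false.
(e) research: |A| = 5, |A ∩ B| = 3; needs |A ∩ B| > 2 — true.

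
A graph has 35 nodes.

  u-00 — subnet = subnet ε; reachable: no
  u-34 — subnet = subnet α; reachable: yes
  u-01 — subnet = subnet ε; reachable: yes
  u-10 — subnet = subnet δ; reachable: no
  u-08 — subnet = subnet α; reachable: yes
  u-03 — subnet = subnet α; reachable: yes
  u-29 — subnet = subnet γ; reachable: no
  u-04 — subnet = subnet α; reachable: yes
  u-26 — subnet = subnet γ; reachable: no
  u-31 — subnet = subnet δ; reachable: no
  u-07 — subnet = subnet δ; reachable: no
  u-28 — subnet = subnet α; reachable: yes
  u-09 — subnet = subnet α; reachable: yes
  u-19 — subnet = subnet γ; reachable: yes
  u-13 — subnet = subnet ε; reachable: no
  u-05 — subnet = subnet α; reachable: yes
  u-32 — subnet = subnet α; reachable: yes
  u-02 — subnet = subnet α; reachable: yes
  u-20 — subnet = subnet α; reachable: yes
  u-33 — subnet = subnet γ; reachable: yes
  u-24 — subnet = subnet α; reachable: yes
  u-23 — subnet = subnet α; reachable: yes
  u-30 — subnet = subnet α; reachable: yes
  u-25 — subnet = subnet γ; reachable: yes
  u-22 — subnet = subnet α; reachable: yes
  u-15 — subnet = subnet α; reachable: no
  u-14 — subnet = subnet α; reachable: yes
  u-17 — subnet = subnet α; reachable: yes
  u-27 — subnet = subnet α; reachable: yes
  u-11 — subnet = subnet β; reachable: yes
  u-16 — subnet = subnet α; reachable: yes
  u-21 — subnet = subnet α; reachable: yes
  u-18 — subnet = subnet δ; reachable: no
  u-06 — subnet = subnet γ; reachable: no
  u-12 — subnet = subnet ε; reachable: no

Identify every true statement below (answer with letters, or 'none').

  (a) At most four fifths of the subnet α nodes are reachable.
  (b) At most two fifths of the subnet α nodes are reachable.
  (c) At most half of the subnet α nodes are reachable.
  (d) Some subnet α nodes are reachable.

|A| = 20, |A ∩ B| = 19, |A ∖ B| = 1.
(a) |A ∩ B| / |A| ≤ 4/5: fails.
(b) |A ∩ B| / |A| ≤ 2/5: fails.
(c) |A ∩ B| ≤ |A ∖ B|: fails.
(d) A ∩ B ≠ ∅ (|A ∩ B| ≥ 1): holds.

(d)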